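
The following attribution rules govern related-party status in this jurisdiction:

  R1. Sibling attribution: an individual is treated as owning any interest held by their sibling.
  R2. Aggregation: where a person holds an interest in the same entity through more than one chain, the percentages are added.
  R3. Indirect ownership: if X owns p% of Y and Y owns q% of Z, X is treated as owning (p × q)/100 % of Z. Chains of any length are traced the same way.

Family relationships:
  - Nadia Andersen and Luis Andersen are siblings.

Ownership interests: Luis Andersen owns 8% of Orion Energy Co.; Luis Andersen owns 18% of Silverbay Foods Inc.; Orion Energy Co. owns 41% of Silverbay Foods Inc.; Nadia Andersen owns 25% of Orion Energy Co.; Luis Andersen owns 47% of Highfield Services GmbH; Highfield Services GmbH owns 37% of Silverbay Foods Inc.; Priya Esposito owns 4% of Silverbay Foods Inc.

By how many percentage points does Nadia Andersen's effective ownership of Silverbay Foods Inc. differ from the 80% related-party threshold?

By sibling attribution (R1), Nadia Andersen is treated as also owning Luis Andersen's interest in Orion Energy Co, giving 25% + 8% = 33%.
By sibling attribution (R1), Nadia Andersen is treated as owning Luis Andersen's 47% interest in Highfield Services GmbH.
By sibling attribution (R1), Nadia Andersen is treated as owning Luis Andersen's 18% interest in Silverbay Foods Inc.
Chain via Orion Energy Co. (R3): 33% × 41% = 13.53% of Silverbay Foods Inc.
Chain via Highfield Services GmbH (R3): 47% × 37% = 17.39% of Silverbay Foods Inc.
Direct interest in Silverbay Foods Inc: 18%.
Aggregating (R2): 13.53% + 17.39% + 18% = 48.92%.
48.92% falls short of the 80% threshold by 31.08 percentage points.

31.08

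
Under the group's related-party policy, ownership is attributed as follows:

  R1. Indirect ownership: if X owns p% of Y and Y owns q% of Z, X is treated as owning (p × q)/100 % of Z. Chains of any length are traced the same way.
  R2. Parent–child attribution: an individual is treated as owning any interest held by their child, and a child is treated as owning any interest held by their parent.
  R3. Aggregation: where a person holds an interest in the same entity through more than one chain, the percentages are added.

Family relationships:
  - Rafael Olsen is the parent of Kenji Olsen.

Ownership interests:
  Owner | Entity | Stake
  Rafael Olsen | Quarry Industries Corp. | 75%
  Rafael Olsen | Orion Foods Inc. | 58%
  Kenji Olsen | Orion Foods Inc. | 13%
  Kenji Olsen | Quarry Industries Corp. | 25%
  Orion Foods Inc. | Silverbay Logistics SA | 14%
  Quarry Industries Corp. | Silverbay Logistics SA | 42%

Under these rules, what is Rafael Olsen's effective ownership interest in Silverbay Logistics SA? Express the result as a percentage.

51.94%

By parent–child attribution (R2), Rafael Olsen is treated as also owning Kenji Olsen's interest in Quarry Industries Corp, giving 75% + 25% = 100%.
By parent–child attribution (R2), Rafael Olsen is treated as also owning Kenji Olsen's interest in Orion Foods Inc, giving 58% + 13% = 71%.
Chain via Quarry Industries Corp. (R1): 100% × 42% = 42% of Silverbay Logistics SA.
Chain via Orion Foods Inc. (R1): 71% × 14% = 9.94% of Silverbay Logistics SA.
Aggregating (R3): 42% + 9.94% = 51.94%.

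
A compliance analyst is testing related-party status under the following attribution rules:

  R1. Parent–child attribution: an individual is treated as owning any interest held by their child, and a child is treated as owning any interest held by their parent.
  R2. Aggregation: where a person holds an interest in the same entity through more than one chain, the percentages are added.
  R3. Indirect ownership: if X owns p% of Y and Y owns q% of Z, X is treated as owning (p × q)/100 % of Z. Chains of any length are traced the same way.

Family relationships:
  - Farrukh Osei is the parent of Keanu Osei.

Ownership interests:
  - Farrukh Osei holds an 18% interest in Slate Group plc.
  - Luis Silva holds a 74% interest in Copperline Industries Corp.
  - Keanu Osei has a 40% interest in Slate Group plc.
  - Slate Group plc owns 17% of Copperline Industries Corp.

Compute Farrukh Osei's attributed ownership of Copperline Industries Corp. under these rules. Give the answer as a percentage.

By parent–child attribution (R1), Farrukh Osei is treated as also owning Keanu Osei's interest in Slate Group plc, giving 18% + 40% = 58%.
Chain via Slate Group plc (R3): 58% × 17% = 9.86% of Copperline Industries Corp.

9.86%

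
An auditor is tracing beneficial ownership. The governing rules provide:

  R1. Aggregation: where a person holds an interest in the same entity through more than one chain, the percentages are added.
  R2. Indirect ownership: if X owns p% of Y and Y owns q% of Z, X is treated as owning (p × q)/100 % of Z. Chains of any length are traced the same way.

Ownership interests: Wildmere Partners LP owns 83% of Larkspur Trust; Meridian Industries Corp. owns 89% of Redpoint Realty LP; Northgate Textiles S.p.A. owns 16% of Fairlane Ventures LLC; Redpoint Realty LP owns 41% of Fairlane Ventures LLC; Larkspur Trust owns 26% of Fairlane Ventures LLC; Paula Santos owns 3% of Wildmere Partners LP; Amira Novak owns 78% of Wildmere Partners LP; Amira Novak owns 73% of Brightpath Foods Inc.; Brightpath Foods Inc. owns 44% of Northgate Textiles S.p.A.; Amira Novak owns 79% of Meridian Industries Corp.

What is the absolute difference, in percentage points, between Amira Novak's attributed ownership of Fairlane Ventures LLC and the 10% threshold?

Chain via Meridian Industries Corp. → Redpoint Realty LP (R2): 79% × 89% × 41% = 28.8271% of Fairlane Ventures LLC.
Chain via Brightpath Foods Inc. → Northgate Textiles S.p.A. (R2): 73% × 44% × 16% = 5.1392% of Fairlane Ventures LLC.
Chain via Wildmere Partners LP → Larkspur Trust (R2): 78% × 83% × 26% = 16.8324% of Fairlane Ventures LLC.
Aggregating (R1): 28.8271% + 5.1392% + 16.8324% = 50.7987%.
50.7987% exceeds the 10% threshold by 40.7987 percentage points.

40.7987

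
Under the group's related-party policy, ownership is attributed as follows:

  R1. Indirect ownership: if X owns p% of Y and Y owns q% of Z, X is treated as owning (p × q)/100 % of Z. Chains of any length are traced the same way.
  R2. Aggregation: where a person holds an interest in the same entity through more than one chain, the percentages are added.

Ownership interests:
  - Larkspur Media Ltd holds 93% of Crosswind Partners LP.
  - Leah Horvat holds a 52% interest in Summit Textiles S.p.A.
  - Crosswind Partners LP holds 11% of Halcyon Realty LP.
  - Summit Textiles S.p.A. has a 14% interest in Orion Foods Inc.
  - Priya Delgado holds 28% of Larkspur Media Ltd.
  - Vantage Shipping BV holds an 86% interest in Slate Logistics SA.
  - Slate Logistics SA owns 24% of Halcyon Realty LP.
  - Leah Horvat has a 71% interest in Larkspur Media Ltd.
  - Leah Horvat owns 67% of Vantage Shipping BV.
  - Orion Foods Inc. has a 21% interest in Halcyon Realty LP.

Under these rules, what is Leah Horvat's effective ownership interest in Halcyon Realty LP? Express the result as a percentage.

22.6209%

Chain via Vantage Shipping BV → Slate Logistics SA (R1): 67% × 86% × 24% = 13.8288% of Halcyon Realty LP.
Chain via Larkspur Media Ltd → Crosswind Partners LP (R1): 71% × 93% × 11% = 7.2633% of Halcyon Realty LP.
Chain via Summit Textiles S.p.A. → Orion Foods Inc. (R1): 52% × 14% × 21% = 1.5288% of Halcyon Realty LP.
Aggregating (R2): 13.8288% + 7.2633% + 1.5288% = 22.6209%.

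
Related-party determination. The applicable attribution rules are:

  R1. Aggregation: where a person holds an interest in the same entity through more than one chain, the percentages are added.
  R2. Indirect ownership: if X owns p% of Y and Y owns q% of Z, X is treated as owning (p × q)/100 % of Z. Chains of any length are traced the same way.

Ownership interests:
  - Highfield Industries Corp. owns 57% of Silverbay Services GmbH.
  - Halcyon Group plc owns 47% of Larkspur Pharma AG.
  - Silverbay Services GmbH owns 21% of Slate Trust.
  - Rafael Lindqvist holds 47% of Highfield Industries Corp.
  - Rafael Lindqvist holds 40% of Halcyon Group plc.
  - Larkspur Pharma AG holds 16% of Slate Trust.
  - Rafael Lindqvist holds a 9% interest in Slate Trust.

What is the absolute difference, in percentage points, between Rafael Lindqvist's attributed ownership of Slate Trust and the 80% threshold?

Chain via Halcyon Group plc → Larkspur Pharma AG (R2): 40% × 47% × 16% = 3.008% of Slate Trust.
Chain via Highfield Industries Corp. → Silverbay Services GmbH (R2): 47% × 57% × 21% = 5.6259% of Slate Trust.
Direct interest in Slate Trust: 9%.
Aggregating (R1): 3.008% + 5.6259% + 9% = 17.6339%.
17.6339% falls short of the 80% threshold by 62.3661 percentage points.

62.3661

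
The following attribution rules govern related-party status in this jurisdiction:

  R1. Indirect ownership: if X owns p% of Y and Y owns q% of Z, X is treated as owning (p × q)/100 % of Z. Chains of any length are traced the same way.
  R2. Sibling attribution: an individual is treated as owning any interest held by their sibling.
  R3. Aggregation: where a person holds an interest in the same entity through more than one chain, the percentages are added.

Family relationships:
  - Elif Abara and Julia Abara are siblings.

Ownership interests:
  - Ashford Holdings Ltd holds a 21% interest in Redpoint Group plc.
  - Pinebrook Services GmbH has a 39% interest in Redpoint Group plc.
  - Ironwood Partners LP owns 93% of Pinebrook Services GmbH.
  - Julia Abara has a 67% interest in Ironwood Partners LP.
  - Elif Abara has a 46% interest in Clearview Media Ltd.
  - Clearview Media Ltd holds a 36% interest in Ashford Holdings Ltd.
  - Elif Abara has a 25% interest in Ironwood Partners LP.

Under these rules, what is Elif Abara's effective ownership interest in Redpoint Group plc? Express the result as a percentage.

36.846%

By sibling attribution (R2), Elif Abara is treated as also owning Julia Abara's interest in Ironwood Partners LP, giving 25% + 67% = 92%.
Chain via Clearview Media Ltd → Ashford Holdings Ltd (R1): 46% × 36% × 21% = 3.4776% of Redpoint Group plc.
Chain via Ironwood Partners LP → Pinebrook Services GmbH (R1): 92% × 93% × 39% = 33.3684% of Redpoint Group plc.
Aggregating (R3): 3.4776% + 33.3684% = 36.846%.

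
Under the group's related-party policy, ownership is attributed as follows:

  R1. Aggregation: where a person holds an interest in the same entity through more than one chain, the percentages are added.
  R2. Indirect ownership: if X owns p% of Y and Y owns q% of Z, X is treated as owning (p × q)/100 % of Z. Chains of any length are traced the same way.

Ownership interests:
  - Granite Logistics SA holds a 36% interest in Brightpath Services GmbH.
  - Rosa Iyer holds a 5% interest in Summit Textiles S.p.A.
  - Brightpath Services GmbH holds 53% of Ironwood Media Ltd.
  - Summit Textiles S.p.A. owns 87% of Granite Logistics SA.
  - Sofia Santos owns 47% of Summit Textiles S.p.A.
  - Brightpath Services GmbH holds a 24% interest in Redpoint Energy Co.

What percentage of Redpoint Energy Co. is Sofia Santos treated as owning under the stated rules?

3.532896%

Chain via Summit Textiles S.p.A. → Granite Logistics SA → Brightpath Services GmbH (R2): 47% × 87% × 36% × 24% = 3.532896% of Redpoint Energy Co.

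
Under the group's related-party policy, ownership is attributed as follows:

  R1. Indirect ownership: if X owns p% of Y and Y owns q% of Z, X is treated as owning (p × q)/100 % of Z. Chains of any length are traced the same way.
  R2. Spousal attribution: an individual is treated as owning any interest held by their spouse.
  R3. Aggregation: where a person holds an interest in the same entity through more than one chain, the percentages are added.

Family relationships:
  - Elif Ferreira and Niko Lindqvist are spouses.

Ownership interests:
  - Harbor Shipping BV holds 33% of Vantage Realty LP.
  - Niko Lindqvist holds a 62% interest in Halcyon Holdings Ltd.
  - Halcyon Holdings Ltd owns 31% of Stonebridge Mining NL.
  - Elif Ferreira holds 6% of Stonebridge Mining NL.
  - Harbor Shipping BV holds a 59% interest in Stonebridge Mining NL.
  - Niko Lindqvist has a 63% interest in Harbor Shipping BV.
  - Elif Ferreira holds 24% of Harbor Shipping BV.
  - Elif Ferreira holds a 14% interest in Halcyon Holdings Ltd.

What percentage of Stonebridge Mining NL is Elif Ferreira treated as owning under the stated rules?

80.89%

By spousal attribution (R2), Elif Ferreira is treated as also owning Niko Lindqvist's interest in Halcyon Holdings Ltd, giving 14% + 62% = 76%.
By spousal attribution (R2), Elif Ferreira is treated as also owning Niko Lindqvist's interest in Harbor Shipping BV, giving 24% + 63% = 87%.
Chain via Halcyon Holdings Ltd (R1): 76% × 31% = 23.56% of Stonebridge Mining NL.
Chain via Harbor Shipping BV (R1): 87% × 59% = 51.33% of Stonebridge Mining NL.
Direct interest in Stonebridge Mining NL: 6%.
Aggregating (R3): 23.56% + 51.33% + 6% = 80.89%.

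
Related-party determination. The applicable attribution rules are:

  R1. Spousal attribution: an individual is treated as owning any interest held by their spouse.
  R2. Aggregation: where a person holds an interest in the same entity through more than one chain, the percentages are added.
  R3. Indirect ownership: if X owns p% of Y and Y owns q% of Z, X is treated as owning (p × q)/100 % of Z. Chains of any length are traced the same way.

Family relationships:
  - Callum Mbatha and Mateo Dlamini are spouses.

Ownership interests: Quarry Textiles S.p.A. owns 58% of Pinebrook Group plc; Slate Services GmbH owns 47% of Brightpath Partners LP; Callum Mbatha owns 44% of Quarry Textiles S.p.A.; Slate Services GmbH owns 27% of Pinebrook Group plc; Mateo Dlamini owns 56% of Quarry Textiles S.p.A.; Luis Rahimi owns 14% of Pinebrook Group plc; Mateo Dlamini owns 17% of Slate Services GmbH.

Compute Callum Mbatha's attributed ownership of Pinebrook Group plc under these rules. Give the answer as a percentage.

By spousal attribution (R1), Callum Mbatha is treated as also owning Mateo Dlamini's interest in Quarry Textiles S.p.A, giving 44% + 56% = 100%.
By spousal attribution (R1), Callum Mbatha is treated as owning Mateo Dlamini's 17% interest in Slate Services GmbH.
Chain via Quarry Textiles S.p.A. (R3): 100% × 58% = 58% of Pinebrook Group plc.
Chain via Slate Services GmbH (R3): 17% × 27% = 4.59% of Pinebrook Group plc.
Aggregating (R2): 58% + 4.59% = 62.59%.

62.59%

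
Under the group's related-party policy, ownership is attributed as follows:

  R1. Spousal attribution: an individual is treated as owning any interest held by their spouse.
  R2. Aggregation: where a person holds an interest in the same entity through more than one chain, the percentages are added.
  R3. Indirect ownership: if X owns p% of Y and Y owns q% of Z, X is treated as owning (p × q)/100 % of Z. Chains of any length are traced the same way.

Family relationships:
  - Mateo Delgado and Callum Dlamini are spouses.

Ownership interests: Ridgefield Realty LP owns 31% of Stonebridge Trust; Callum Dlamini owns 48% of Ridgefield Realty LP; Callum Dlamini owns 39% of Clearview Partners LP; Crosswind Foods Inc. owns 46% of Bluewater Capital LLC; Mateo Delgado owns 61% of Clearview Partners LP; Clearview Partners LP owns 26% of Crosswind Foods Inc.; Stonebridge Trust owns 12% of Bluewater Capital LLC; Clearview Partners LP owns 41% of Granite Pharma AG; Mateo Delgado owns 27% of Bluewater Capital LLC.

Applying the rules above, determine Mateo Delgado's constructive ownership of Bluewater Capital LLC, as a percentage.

40.7456%

By spousal attribution (R1), Mateo Delgado is treated as also owning Callum Dlamini's interest in Clearview Partners LP, giving 61% + 39% = 100%.
By spousal attribution (R1), Mateo Delgado is treated as owning Callum Dlamini's 48% interest in Ridgefield Realty LP.
Chain via Clearview Partners LP → Crosswind Foods Inc. (R3): 100% × 26% × 46% = 11.96% of Bluewater Capital LLC.
Direct interest in Bluewater Capital LLC: 27%.
Chain via Ridgefield Realty LP → Stonebridge Trust (R3): 48% × 31% × 12% = 1.7856% of Bluewater Capital LLC.
Aggregating (R2): 11.96% + 27% + 1.7856% = 40.7456%.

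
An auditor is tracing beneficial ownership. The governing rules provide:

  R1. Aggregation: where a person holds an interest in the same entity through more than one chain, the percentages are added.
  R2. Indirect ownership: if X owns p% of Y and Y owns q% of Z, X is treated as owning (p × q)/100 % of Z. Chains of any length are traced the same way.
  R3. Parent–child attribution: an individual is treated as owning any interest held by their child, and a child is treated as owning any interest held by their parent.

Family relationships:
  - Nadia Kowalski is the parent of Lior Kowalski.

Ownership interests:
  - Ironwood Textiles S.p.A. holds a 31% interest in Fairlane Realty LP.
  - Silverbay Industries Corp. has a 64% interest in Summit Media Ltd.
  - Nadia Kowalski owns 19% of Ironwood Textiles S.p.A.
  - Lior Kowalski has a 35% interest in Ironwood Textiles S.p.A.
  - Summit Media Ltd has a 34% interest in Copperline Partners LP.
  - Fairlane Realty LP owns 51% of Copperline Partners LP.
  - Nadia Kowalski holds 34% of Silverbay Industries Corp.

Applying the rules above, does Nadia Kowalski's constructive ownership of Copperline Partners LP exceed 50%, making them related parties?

By parent–child attribution (R3), Nadia Kowalski is treated as also owning Lior Kowalski's interest in Ironwood Textiles S.p.A, giving 19% + 35% = 54%.
Chain via Silverbay Industries Corp. → Summit Media Ltd (R2): 34% × 64% × 34% = 7.3984% of Copperline Partners LP.
Chain via Ironwood Textiles S.p.A. → Fairlane Realty LP (R2): 54% × 31% × 51% = 8.5374% of Copperline Partners LP.
Aggregating (R1): 7.3984% + 8.5374% = 15.9358%.
15.9358% does not exceed the 50% threshold, so Nadia is not a related party to Copperline Partners LP.

No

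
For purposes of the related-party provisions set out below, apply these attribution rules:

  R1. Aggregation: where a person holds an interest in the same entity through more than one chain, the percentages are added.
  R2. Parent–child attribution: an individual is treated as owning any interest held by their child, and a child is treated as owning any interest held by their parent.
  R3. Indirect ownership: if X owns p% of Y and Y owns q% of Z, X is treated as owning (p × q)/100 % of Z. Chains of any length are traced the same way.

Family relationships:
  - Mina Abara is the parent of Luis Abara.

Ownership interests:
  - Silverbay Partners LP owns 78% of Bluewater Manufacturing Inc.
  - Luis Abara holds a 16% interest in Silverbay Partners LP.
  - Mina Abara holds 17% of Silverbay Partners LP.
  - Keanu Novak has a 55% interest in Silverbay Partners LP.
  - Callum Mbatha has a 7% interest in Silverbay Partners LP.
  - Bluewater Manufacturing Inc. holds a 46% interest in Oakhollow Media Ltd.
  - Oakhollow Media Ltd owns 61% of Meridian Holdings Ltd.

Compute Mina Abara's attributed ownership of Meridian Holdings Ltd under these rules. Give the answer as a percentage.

By parent–child attribution (R2), Mina Abara is treated as also owning Luis Abara's interest in Silverbay Partners LP, giving 17% + 16% = 33%.
Chain via Silverbay Partners LP → Bluewater Manufacturing Inc. → Oakhollow Media Ltd (R3): 33% × 78% × 46% × 61% = 7.222644% of Meridian Holdings Ltd.

7.222644%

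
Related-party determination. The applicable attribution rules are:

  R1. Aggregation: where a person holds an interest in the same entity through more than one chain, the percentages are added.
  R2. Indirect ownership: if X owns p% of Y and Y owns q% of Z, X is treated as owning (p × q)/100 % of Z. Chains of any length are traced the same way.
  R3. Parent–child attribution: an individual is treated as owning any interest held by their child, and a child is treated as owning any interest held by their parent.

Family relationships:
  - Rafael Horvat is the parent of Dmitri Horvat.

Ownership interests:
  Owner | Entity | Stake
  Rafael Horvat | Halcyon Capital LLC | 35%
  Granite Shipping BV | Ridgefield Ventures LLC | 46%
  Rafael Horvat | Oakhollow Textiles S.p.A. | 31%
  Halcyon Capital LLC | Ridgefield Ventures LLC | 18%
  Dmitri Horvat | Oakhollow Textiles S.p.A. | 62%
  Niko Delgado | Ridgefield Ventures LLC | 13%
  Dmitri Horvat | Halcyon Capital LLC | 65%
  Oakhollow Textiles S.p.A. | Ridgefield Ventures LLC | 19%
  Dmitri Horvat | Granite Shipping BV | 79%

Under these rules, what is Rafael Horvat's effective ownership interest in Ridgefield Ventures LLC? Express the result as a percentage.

By parent–child attribution (R3), Rafael Horvat is treated as also owning Dmitri Horvat's interest in Halcyon Capital LLC, giving 35% + 65% = 100%.
By parent–child attribution (R3), Rafael Horvat is treated as also owning Dmitri Horvat's interest in Oakhollow Textiles S.p.A, giving 31% + 62% = 93%.
By parent–child attribution (R3), Rafael Horvat is treated as owning Dmitri Horvat's 79% interest in Granite Shipping BV.
Chain via Halcyon Capital LLC (R2): 100% × 18% = 18% of Ridgefield Ventures LLC.
Chain via Oakhollow Textiles S.p.A. (R2): 93% × 19% = 17.67% of Ridgefield Ventures LLC.
Chain via Granite Shipping BV (R2): 79% × 46% = 36.34% of Ridgefield Ventures LLC.
Aggregating (R1): 18% + 17.67% + 36.34% = 72.01%.

72.01%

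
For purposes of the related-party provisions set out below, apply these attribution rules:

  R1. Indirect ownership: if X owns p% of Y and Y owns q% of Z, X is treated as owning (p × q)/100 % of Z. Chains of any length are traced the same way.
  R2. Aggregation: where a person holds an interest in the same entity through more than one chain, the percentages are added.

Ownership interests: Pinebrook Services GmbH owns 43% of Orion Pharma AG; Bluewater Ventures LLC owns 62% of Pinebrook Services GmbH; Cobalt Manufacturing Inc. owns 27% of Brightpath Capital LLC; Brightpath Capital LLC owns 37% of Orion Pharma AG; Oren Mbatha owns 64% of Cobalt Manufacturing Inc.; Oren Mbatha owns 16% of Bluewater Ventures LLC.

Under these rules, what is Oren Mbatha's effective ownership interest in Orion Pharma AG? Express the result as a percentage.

10.6592%

Chain via Cobalt Manufacturing Inc. → Brightpath Capital LLC (R1): 64% × 27% × 37% = 6.3936% of Orion Pharma AG.
Chain via Bluewater Ventures LLC → Pinebrook Services GmbH (R1): 16% × 62% × 43% = 4.2656% of Orion Pharma AG.
Aggregating (R2): 6.3936% + 4.2656% = 10.6592%.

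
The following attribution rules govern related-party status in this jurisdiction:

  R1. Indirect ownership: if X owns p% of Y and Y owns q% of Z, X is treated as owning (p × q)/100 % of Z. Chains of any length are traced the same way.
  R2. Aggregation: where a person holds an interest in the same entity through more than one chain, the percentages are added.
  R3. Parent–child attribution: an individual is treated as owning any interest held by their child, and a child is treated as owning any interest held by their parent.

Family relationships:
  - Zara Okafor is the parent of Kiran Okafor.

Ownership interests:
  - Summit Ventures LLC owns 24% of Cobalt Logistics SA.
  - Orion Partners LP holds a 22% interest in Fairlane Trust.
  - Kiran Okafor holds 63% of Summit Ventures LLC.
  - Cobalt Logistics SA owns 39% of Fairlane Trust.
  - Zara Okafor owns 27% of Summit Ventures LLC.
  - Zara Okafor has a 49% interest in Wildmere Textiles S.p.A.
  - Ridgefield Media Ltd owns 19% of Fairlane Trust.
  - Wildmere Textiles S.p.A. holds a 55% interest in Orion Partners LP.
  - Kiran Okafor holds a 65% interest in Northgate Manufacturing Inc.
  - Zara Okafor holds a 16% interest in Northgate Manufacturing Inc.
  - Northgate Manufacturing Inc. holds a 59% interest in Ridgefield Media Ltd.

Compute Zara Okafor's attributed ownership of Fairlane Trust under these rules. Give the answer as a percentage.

23.4331%

By parent–child attribution (R3), Zara Okafor is treated as also owning Kiran Okafor's interest in Summit Ventures LLC, giving 27% + 63% = 90%.
By parent–child attribution (R3), Zara Okafor is treated as also owning Kiran Okafor's interest in Northgate Manufacturing Inc, giving 16% + 65% = 81%.
Chain via Summit Ventures LLC → Cobalt Logistics SA (R1): 90% × 24% × 39% = 8.424% of Fairlane Trust.
Chain via Northgate Manufacturing Inc. → Ridgefield Media Ltd (R1): 81% × 59% × 19% = 9.0801% of Fairlane Trust.
Chain via Wildmere Textiles S.p.A. → Orion Partners LP (R1): 49% × 55% × 22% = 5.929% of Fairlane Trust.
Aggregating (R2): 8.424% + 9.0801% + 5.929% = 23.4331%.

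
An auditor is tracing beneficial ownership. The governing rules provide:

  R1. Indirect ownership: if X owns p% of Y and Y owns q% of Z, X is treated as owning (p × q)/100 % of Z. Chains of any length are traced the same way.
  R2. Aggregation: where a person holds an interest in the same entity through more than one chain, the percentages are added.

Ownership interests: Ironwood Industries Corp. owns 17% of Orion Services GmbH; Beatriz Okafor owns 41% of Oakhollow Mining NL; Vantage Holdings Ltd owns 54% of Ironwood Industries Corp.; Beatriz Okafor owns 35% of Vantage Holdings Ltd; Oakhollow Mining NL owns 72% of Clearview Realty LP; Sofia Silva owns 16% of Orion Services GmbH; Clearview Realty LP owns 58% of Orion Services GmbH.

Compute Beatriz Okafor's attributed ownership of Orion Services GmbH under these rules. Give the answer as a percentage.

20.3346%

Chain via Oakhollow Mining NL → Clearview Realty LP (R1): 41% × 72% × 58% = 17.1216% of Orion Services GmbH.
Chain via Vantage Holdings Ltd → Ironwood Industries Corp. (R1): 35% × 54% × 17% = 3.213% of Orion Services GmbH.
Aggregating (R2): 17.1216% + 3.213% = 20.3346%.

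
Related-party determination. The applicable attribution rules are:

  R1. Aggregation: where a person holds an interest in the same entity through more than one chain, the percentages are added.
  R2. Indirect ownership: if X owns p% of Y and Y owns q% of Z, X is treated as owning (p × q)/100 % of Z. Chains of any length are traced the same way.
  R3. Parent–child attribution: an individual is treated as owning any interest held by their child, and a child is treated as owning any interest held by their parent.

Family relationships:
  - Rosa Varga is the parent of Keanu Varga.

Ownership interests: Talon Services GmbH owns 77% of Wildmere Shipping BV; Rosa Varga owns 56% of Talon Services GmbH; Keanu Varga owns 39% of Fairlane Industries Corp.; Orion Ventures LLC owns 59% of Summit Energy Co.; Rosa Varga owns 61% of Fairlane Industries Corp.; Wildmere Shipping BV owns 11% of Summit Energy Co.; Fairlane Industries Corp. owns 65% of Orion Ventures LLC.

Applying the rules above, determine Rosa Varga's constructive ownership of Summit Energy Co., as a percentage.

By parent–child attribution (R3), Rosa Varga is treated as also owning Keanu Varga's interest in Fairlane Industries Corp, giving 61% + 39% = 100%.
Chain via Fairlane Industries Corp. → Orion Ventures LLC (R2): 100% × 65% × 59% = 38.35% of Summit Energy Co.
Chain via Talon Services GmbH → Wildmere Shipping BV (R2): 56% × 77% × 11% = 4.7432% of Summit Energy Co.
Aggregating (R1): 38.35% + 4.7432% = 43.0932%.

43.0932%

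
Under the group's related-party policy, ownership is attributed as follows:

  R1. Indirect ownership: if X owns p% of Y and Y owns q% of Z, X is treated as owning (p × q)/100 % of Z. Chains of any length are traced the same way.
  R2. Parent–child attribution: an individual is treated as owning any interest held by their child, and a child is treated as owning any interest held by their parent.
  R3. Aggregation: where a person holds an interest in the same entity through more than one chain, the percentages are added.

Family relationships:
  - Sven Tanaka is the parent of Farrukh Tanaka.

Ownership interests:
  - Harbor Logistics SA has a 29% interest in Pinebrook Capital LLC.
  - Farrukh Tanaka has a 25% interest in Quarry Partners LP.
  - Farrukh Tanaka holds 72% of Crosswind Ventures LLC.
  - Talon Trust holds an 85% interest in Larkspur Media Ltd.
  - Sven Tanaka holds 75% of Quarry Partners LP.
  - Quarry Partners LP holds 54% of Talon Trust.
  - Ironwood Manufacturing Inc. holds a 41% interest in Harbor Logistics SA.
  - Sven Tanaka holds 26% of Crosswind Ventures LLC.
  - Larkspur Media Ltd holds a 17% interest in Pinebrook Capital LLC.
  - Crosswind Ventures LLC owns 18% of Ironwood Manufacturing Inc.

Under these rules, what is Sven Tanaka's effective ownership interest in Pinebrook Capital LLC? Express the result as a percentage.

9.900396%

By parent–child attribution (R2), Sven Tanaka is treated as also owning Farrukh Tanaka's interest in Crosswind Ventures LLC, giving 26% + 72% = 98%.
By parent–child attribution (R2), Sven Tanaka is treated as also owning Farrukh Tanaka's interest in Quarry Partners LP, giving 75% + 25% = 100%.
Chain via Crosswind Ventures LLC → Ironwood Manufacturing Inc. → Harbor Logistics SA (R1): 98% × 18% × 41% × 29% = 2.097396% of Pinebrook Capital LLC.
Chain via Quarry Partners LP → Talon Trust → Larkspur Media Ltd (R1): 100% × 54% × 85% × 17% = 7.803% of Pinebrook Capital LLC.
Aggregating (R3): 2.097396% + 7.803% = 9.900396%.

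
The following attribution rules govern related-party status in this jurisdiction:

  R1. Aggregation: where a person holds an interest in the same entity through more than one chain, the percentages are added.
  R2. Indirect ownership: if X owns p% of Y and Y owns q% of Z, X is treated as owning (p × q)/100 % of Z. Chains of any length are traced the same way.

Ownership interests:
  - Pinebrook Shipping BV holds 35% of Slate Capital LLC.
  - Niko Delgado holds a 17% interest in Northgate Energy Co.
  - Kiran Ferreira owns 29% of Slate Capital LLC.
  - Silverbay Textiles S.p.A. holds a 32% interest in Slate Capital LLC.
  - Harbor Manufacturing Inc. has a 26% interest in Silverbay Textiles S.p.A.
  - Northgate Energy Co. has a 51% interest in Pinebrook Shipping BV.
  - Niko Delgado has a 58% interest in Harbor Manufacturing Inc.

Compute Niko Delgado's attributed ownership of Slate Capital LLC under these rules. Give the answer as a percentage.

Chain via Northgate Energy Co. → Pinebrook Shipping BV (R2): 17% × 51% × 35% = 3.0345% of Slate Capital LLC.
Chain via Harbor Manufacturing Inc. → Silverbay Textiles S.p.A. (R2): 58% × 26% × 32% = 4.8256% of Slate Capital LLC.
Aggregating (R1): 3.0345% + 4.8256% = 7.8601%.

7.8601%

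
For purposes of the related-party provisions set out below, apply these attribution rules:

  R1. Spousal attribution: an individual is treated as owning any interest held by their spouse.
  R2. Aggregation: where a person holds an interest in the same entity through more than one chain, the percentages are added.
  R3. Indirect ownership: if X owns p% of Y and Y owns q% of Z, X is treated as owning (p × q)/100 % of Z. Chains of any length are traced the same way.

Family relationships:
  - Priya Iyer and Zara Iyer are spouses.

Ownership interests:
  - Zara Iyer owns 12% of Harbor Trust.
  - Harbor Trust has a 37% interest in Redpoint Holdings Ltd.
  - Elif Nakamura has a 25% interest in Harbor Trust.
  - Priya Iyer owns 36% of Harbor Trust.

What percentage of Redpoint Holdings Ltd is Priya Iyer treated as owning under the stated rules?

17.76%

By spousal attribution (R1), Priya Iyer is treated as also owning Zara Iyer's interest in Harbor Trust, giving 36% + 12% = 48%.
Chain via Harbor Trust (R3): 48% × 37% = 17.76% of Redpoint Holdings Ltd.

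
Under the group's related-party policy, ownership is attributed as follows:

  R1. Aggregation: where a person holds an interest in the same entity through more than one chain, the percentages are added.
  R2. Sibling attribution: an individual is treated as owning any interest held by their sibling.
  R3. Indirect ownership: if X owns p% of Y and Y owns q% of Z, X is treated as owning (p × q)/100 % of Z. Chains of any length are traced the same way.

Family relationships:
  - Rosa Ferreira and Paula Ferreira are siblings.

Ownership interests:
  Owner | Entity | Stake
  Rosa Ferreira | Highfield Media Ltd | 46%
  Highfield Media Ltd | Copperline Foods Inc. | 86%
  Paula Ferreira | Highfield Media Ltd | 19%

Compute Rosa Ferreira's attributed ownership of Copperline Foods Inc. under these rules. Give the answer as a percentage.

55.9%

By sibling attribution (R2), Rosa Ferreira is treated as also owning Paula Ferreira's interest in Highfield Media Ltd, giving 46% + 19% = 65%.
Chain via Highfield Media Ltd (R3): 65% × 86% = 55.9% of Copperline Foods Inc.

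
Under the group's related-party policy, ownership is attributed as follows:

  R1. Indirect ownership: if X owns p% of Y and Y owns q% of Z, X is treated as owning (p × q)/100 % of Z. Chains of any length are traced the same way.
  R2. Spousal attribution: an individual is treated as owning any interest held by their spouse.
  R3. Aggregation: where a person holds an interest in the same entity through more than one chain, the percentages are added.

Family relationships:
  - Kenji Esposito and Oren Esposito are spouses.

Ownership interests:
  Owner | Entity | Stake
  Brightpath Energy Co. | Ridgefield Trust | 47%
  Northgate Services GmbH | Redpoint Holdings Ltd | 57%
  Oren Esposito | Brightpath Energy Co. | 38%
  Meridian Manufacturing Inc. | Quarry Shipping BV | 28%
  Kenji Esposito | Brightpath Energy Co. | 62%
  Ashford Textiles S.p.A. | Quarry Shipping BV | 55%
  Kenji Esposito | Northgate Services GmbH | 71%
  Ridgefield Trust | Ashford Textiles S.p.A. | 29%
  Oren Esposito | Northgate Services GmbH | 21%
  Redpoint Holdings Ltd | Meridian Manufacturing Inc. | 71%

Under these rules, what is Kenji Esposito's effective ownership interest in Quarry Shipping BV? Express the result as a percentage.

17.921572%

By spousal attribution (R2), Kenji Esposito is treated as also owning Oren Esposito's interest in Brightpath Energy Co, giving 62% + 38% = 100%.
By spousal attribution (R2), Kenji Esposito is treated as also owning Oren Esposito's interest in Northgate Services GmbH, giving 71% + 21% = 92%.
Chain via Brightpath Energy Co. → Ridgefield Trust → Ashford Textiles S.p.A. (R1): 100% × 47% × 29% × 55% = 7.4965% of Quarry Shipping BV.
Chain via Northgate Services GmbH → Redpoint Holdings Ltd → Meridian Manufacturing Inc. (R1): 92% × 57% × 71% × 28% = 10.425072% of Quarry Shipping BV.
Aggregating (R3): 7.4965% + 10.425072% = 17.921572%.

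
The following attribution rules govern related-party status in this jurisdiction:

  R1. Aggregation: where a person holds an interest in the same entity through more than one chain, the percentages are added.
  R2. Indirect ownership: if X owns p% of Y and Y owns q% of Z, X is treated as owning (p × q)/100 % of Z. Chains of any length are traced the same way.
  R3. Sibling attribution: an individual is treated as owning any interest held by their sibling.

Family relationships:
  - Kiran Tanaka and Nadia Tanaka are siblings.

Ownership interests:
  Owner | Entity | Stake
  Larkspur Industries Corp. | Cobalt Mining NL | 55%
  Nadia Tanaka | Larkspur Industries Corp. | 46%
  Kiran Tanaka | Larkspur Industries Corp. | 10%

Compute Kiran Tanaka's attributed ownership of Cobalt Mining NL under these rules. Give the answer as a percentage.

By sibling attribution (R3), Kiran Tanaka is treated as also owning Nadia Tanaka's interest in Larkspur Industries Corp, giving 10% + 46% = 56%.
Chain via Larkspur Industries Corp. (R2): 56% × 55% = 30.8% of Cobalt Mining NL.

30.8%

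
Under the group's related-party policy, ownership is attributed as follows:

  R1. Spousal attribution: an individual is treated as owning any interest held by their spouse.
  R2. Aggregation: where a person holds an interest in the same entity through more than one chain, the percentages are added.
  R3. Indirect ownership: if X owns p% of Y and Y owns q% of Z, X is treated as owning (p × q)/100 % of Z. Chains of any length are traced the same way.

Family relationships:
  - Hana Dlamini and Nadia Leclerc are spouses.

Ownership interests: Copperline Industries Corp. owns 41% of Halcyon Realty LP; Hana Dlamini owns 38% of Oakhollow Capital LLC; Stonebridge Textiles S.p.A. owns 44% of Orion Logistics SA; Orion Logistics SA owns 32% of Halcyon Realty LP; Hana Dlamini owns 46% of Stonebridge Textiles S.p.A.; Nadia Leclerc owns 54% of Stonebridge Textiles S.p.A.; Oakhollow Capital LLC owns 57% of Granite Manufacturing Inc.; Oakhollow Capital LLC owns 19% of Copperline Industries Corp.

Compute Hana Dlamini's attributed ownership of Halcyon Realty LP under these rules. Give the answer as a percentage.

17.0402%

By spousal attribution (R1), Hana Dlamini is treated as also owning Nadia Leclerc's interest in Stonebridge Textiles S.p.A, giving 46% + 54% = 100%.
Chain via Oakhollow Capital LLC → Copperline Industries Corp. (R3): 38% × 19% × 41% = 2.9602% of Halcyon Realty LP.
Chain via Stonebridge Textiles S.p.A. → Orion Logistics SA (R3): 100% × 44% × 32% = 14.08% of Halcyon Realty LP.
Aggregating (R2): 2.9602% + 14.08% = 17.0402%.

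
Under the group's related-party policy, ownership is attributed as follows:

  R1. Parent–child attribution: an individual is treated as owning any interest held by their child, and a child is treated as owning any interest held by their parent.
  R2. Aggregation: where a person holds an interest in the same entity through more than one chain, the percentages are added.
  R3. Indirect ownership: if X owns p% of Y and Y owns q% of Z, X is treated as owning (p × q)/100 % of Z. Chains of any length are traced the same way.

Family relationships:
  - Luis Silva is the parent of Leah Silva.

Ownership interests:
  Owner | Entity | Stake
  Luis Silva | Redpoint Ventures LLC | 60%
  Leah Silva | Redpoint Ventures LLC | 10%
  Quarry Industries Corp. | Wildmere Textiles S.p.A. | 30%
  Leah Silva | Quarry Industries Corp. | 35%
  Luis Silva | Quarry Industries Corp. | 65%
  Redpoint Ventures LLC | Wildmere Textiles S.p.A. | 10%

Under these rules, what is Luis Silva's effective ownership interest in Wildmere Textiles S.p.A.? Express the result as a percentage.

By parent–child attribution (R1), Luis Silva is treated as also owning Leah Silva's interest in Quarry Industries Corp, giving 65% + 35% = 100%.
By parent–child attribution (R1), Luis Silva is treated as also owning Leah Silva's interest in Redpoint Ventures LLC, giving 60% + 10% = 70%.
Chain via Quarry Industries Corp. (R3): 100% × 30% = 30% of Wildmere Textiles S.p.A.
Chain via Redpoint Ventures LLC (R3): 70% × 10% = 7% of Wildmere Textiles S.p.A.
Aggregating (R2): 30% + 7% = 37%.

37%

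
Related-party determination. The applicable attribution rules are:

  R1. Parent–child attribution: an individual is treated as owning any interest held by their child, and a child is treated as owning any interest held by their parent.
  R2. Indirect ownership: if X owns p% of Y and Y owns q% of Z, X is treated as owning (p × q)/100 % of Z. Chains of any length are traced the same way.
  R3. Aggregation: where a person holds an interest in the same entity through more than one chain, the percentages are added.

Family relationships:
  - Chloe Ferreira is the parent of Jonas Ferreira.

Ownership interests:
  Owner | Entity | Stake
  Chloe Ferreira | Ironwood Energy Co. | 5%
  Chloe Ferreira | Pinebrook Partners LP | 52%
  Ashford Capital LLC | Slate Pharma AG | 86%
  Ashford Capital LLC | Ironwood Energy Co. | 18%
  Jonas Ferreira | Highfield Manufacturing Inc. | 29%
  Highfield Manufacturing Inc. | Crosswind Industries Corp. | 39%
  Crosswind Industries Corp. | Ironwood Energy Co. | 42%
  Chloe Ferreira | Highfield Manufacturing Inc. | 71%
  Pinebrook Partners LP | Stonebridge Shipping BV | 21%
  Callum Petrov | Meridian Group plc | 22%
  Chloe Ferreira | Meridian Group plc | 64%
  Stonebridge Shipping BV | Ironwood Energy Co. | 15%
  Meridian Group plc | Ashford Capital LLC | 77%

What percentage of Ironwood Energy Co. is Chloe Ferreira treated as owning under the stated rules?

By parent–child attribution (R1), Chloe Ferreira is treated as also owning Jonas Ferreira's interest in Highfield Manufacturing Inc, giving 71% + 29% = 100%.
Chain via Highfield Manufacturing Inc. → Crosswind Industries Corp. (R2): 100% × 39% × 42% = 16.38% of Ironwood Energy Co.
Chain via Meridian Group plc → Ashford Capital LLC (R2): 64% × 77% × 18% = 8.8704% of Ironwood Energy Co.
Chain via Pinebrook Partners LP → Stonebridge Shipping BV (R2): 52% × 21% × 15% = 1.638% of Ironwood Energy Co.
Direct interest in Ironwood Energy Co: 5%.
Aggregating (R3): 16.38% + 8.8704% + 1.638% + 5% = 31.8884%.

31.8884%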